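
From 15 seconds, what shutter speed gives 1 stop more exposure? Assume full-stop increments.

30 s

Shutter speed: 15 → 30 — 1 stop slower (brighter).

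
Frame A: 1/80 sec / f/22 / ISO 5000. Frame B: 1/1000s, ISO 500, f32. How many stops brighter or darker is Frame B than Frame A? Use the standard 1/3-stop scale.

8 stops darker

Aperture: f/22 → f/25 → f/29 → f/32 — 1 stop stopped down (darker).
Shutter speed: 1/80 → 1/100 → 1/125 → 1/160 → 1/200 → 1/250 → 1/320 → 1/400 → 1/500 → 1/640 → 1/800 → 1/1000 — 3 2/3 stops shorter (darker).
ISO: 5000 → 4000 → 3200 → 2500 → 2000 → 1600 → 1250 → 1000 → 800 → 640 → 500 — 3 1/3 stops lower (darker).
Net: −1 −3 2/3 −3 1/3 = −8 stops.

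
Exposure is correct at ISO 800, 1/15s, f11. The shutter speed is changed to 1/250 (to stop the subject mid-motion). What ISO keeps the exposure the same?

ISO 12800

Shutter speed: 1/15 → 1/30 → 1/60 → 1/125 → 1/250 — 4 stops faster (darker).
Need 4 stops brighter from the ISO: 800 → 1600 → 3200 → 6400 → 12800.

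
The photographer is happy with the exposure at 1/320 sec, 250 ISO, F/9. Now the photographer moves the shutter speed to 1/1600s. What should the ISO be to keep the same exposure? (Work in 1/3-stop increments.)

ISO 1250

Shutter speed: 1/320 → 1/400 → 1/500 → 1/640 → 1/800 → 1/1000 → 1/1250 → 1/1600 — 2 1/3 stops faster (darker).
Need 2 1/3 stops brighter from the ISO: 250 → 320 → 400 → 500 → 640 → 800 → 1000 → 1250.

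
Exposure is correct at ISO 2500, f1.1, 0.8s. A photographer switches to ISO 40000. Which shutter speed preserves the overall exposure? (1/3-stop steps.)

ISO: 2500 → 3200 → 4000 → 5000 → 6400 → 8000 → 10000 → 12800 → 16000 → 20000 → 25600 → 32000 → 40000 — 4 stops higher (brighter).
Need 4 stops darker from the shutter speed: 0.8 → 0.6 → 0.5 → 0.4 → 0.3 → 1/4 → 1/5 → 1/6 → 1/8 → 1/10 → 1/13 → 1/15 → 1/20.

1/20s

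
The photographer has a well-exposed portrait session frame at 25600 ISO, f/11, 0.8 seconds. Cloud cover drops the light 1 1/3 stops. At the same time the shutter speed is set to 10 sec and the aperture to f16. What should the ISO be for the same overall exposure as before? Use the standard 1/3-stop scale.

ISO 10000

Scene light: 1 1/3 stops darker.
Shutter speed: 0.8 → 1 → 1.3 → 1.6 → 2 → 2.5 → 3.2 → 4 → 5 → 6 → 8 → 10 — 3 2/3 stops longer (brighter).
Aperture: f/11 → f/13 → f/14 → f/16 — 1 stop narrower (darker).
Net so far: 1 1/3 stops brighter. ISO: 25600 → 20000 → 16000 → 12800 → 10000.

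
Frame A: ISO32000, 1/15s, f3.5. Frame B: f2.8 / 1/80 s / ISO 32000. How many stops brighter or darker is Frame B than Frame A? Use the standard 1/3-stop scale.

1 2/3 stops darker

Aperture: f/3.5 → f/3.2 → f/2.8 — 2/3 stop wider (brighter).
Shutter speed: 1/15 → 1/20 → 1/25 → 1/30 → 1/40 → 1/50 → 1/60 → 1/80 — 2 1/3 stops shorter (darker).
ISO: unchanged.
Net: +2/3 −2 1/3 = −1 2/3 stops.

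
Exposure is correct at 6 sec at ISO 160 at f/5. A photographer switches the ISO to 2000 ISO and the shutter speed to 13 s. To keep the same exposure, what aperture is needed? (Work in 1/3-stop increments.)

f/25

ISO: 160 → 200 → 250 → 320 → 400 → 500 → 640 → 800 → 1000 → 1250 → 1600 → 2000 — 3 2/3 stops raised (brighter).
Shutter speed: 6 → 8 → 10 → 13 — 1 stop longer (brighter).
Net change so far: 4 2/3 stops brighter. Offset with the aperture: f/5 → f/5.6 → f/6.3 → f/7.1 → f/8 → f/9 → f/10 → f/11 → f/13 → f/14 → f/16 → f/18 → f/20 → f/22 → f/25.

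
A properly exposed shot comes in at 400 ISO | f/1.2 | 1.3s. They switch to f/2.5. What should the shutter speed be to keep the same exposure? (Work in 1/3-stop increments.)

Aperture: f/1.2 → f/1.4 → f/1.6 → f/1.8 → f/2 → f/2.2 → f/2.5 — 2 stops stopped down (darker).
Need 2 stops brighter from the shutter speed: 1.3 → 1.6 → 2 → 2.5 → 3.2 → 4 → 5.

5 s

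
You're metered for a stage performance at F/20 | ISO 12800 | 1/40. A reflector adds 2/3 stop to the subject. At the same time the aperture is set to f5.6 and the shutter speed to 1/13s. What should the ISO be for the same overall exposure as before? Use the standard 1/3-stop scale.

Scene light: 2/3 stop brighter.
Aperture: f/20 → f/18 → f/16 → f/14 → f/13 → f/11 → f/10 → f/9 → f/8 → f/7.1 → f/6.3 → f/5.6 — 3 2/3 stops larger aperture (brighter).
Shutter speed: 1/40 → 1/30 → 1/25 → 1/20 → 1/15 → 1/13 — 1 2/3 stops longer (brighter).
Net so far: 6 stops brighter. ISO: 12800 → 10000 → 8000 → 6400 → 5000 → 4000 → 3200 → 2500 → 2000 → 1600 → 1250 → 1000 → 800 → 640 → 500 → 400 → 320 → 250 → 200.

ISO 200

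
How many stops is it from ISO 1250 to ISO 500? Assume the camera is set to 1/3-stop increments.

1 1/3 stops

1250 → 1000 → 800 → 640 → 500 — count the steps: 4 third-stops = 1 1/3 stops.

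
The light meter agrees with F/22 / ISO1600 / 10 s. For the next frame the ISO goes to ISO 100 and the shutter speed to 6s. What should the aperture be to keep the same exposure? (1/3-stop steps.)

f/4.5

ISO: 1600 → 1250 → 1000 → 800 → 640 → 500 → 400 → 320 → 250 → 200 → 160 → 125 → 100 — 4 stops dropped (darker).
Shutter speed: 10 → 8 → 6 — 2/3 stop shorter (darker).
Net change so far: 4 2/3 stops darker. Offset with the aperture: f/22 → f/20 → f/18 → f/16 → f/14 → f/13 → f/11 → f/10 → f/9 → f/8 → f/7.1 → f/6.3 → f/5.6 → f/5 → f/4.5.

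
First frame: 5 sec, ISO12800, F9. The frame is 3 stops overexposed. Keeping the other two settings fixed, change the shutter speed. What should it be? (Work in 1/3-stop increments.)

Overexposed by 3 stops → need 3 stops darker.
Shutter speed: 5 → 4 → 3.2 → 2.5 → 2 → 1.6 → 1.3 → 1 → 0.8 → 0.6.

0.6 s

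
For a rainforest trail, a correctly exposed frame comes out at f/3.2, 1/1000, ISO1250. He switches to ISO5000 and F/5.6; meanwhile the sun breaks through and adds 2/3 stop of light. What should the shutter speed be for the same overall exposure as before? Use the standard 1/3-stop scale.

1/2000s

Scene light: 2/3 stop brighter.
ISO: 1250 → 1600 → 2000 → 2500 → 3200 → 4000 → 5000 — 2 stops higher (brighter).
Aperture: f/3.2 → f/3.5 → f/4 → f/4.5 → f/5 → f/5.6 — 1 2/3 stops stopped down (darker).
Net so far: 1 stop brighter. Shutter speed: 1/1000 → 1/1250 → 1/1600 → 1/2000.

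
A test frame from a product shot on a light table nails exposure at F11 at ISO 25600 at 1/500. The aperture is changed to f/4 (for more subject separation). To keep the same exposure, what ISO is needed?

Aperture: f/11 → f/8 → f/5.6 → f/4 — 3 stops wider (brighter).
Need 3 stops darker from the ISO: 25600 → 12800 → 6400 → 3200.

ISO 3200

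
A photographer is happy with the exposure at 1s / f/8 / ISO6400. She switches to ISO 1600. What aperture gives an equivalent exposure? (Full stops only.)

f/4

ISO: 6400 → 3200 → 1600 — 2 stops dropped (darker).
Need 2 stops brighter from the aperture: f/8 → f/5.6 → f/4.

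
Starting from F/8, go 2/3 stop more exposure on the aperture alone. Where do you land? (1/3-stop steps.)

f/6.3

Aperture: f/8 → f/7.1 → f/6.3 — 2/3 stop larger aperture (brighter).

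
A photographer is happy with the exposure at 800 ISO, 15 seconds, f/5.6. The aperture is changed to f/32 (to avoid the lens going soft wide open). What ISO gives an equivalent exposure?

ISO 25600

Aperture: f/5.6 → f/8 → f/11 → f/16 → f/22 → f/32 — 5 stops smaller aperture (darker).
Need 5 stops brighter from the ISO: 800 → 1600 → 3200 → 6400 → 12800 → 25600.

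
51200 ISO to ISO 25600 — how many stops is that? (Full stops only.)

1 stop

51200 → 25600 — count the steps: 1 stop.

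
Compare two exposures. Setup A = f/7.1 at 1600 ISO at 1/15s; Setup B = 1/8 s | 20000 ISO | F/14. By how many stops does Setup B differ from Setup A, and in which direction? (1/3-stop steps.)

Aperture: f/7.1 → f/8 → f/9 → f/10 → f/11 → f/13 → f/14 — 2 stops stopped down (darker).
Shutter speed: 1/15 → 1/13 → 1/10 → 1/8 — 1 stop longer (brighter).
ISO: 1600 → 2000 → 2500 → 3200 → 4000 → 5000 → 6400 → 8000 → 10000 → 12800 → 16000 → 20000 — 3 2/3 stops higher (brighter).
Net: −2 +1 +3 2/3 = +2 2/3 stops.

2 2/3 stops brighter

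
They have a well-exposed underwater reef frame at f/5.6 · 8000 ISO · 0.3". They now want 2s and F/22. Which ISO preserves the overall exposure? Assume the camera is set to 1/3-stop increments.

ISO 20000

Shutter speed: 0.3 → 0.4 → 0.5 → 0.6 → 0.8 → 1 → 1.3 → 1.6 → 2 — 2 2/3 stops slower (brighter).
Aperture: f/5.6 → f/6.3 → f/7.1 → f/8 → f/9 → f/10 → f/11 → f/13 → f/14 → f/16 → f/18 → f/20 → f/22 — 4 stops narrower (darker).
Net change so far: 1 1/3 stops darker. Offset with the ISO: 8000 → 10000 → 12800 → 16000 → 20000.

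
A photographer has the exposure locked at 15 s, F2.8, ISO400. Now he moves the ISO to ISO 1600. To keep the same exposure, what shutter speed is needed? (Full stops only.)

ISO: 400 → 800 → 1600 — 2 stops higher (brighter).
Need 2 stops darker from the shutter speed: 15 → 8 → 4.

4 s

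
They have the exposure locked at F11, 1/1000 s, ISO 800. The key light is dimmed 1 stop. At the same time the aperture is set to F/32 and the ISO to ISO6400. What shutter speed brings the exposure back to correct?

1/500s

Scene light: 1 stop darker.
Aperture: f/11 → f/16 → f/22 → f/32 — 3 stops narrower (darker).
ISO: 800 → 1600 → 3200 → 6400 — 3 stops raised (brighter).
Net so far: 1 stop darker. Shutter speed: 1/1000 → 1/500.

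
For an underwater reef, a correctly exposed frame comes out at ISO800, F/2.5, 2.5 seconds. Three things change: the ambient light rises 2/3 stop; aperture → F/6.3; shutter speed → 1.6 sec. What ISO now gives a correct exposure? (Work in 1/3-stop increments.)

ISO 5000

Scene light: 2/3 stop brighter.
Aperture: f/2.5 → f/2.8 → f/3.2 → f/3.5 → f/4 → f/4.5 → f/5 → f/5.6 → f/6.3 — 2 2/3 stops stopped down (darker).
Shutter speed: 2.5 → 2 → 1.6 — 2/3 stop shorter (darker).
Net so far: 2 2/3 stops darker. ISO: 800 → 1000 → 1250 → 1600 → 2000 → 2500 → 3200 → 4000 → 5000.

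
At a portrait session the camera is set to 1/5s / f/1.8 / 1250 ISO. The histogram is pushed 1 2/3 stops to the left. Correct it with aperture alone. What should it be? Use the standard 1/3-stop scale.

Underexposed by 1 2/3 stops → need 1 2/3 stops brighter.
Aperture: f/1.8 → f/1.6 → f/1.4 → f/1.2 → f/1.1 → f/1.0.

f/1.0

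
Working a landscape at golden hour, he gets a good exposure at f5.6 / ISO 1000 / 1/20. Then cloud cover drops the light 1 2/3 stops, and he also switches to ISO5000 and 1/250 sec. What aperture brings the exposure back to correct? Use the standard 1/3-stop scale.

Scene light: 1 2/3 stops darker.
ISO: 1000 → 1250 → 1600 → 2000 → 2500 → 3200 → 4000 → 5000 — 2 1/3 stops higher (brighter).
Shutter speed: 1/20 → 1/25 → 1/30 → 1/40 → 1/50 → 1/60 → 1/80 → 1/100 → 1/125 → 1/160 → 1/200 → 1/250 — 3 2/3 stops faster (darker).
Net so far: 3 stops darker. Aperture: f/5.6 → f/5 → f/4.5 → f/4 → f/3.5 → f/3.2 → f/2.8 → f/2.5 → f/2.2 → f/2.

f/2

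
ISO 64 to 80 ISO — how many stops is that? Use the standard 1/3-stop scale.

1/3 stop

64 → 80 — count the steps: 1 third-stops = 1/3 stop.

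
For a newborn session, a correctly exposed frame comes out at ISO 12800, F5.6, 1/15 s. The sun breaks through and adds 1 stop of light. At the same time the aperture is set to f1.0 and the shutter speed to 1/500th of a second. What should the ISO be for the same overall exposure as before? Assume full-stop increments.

ISO 6400

Scene light: 1 stop brighter.
Aperture: f/5.6 → f/4 → f/2.8 → f/2 → f/1.4 → f/1.0 — 5 stops larger aperture (brighter).
Shutter speed: 1/15 → 1/30 → 1/60 → 1/125 → 1/250 → 1/500 — 5 stops faster (darker).
Net so far: 1 stop brighter. ISO: 12800 → 6400.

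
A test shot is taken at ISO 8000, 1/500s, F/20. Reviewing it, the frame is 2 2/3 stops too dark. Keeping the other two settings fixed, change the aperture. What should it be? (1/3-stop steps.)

f/8

Underexposed by 2 2/3 stops → need 2 2/3 stops brighter.
Aperture: f/20 → f/18 → f/16 → f/14 → f/13 → f/11 → f/10 → f/9 → f/8.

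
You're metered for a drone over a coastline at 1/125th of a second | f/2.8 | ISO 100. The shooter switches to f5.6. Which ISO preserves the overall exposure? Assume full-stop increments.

Aperture: f/2.8 → f/4 → f/5.6 — 2 stops narrower (darker).
Need 2 stops brighter from the ISO: 100 → 200 → 400.

ISO 400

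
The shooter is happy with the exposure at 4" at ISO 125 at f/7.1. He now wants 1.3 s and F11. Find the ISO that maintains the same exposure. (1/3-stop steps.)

ISO 1000

Shutter speed: 4 → 3.2 → 2.5 → 2 → 1.6 → 1.3 — 1 2/3 stops shorter (darker).
Aperture: f/7.1 → f/8 → f/9 → f/10 → f/11 — 1 1/3 stops smaller aperture (darker).
Net change so far: 3 stops darker. Offset with the ISO: 125 → 160 → 200 → 250 → 320 → 400 → 500 → 640 → 800 → 1000.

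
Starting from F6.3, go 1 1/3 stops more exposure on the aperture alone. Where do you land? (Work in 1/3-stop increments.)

Aperture: f/6.3 → f/5.6 → f/5 → f/4.5 → f/4 — 1 1/3 stops larger aperture (brighter).

f/4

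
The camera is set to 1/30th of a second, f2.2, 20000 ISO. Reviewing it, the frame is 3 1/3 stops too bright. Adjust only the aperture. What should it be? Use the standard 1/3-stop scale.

f/7.1

Overexposed by 3 1/3 stops → need 3 1/3 stops darker.
Aperture: f/2.2 → f/2.5 → f/2.8 → f/3.2 → f/3.5 → f/4 → f/4.5 → f/5 → f/5.6 → f/6.3 → f/7.1.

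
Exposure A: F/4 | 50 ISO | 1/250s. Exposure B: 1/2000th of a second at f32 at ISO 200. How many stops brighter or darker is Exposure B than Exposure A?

7 stops darker

Aperture: f/4 → f/5.6 → f/8 → f/11 → f/16 → f/22 → f/32 — 6 stops stopped down (darker).
Shutter speed: 1/250 → 1/500 → 1/1000 → 1/2000 — 3 stops shorter (darker).
ISO: 50 → 100 → 200 — 2 stops higher (brighter).
Net: −6 −3 +2 = −7 stops.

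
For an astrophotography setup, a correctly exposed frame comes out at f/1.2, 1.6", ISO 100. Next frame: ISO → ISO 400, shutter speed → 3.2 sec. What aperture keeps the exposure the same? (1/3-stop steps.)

ISO: 100 → 125 → 160 → 200 → 250 → 320 → 400 — 2 stops higher (brighter).
Shutter speed: 1.6 → 2 → 2.5 → 3.2 — 1 stop longer (brighter).
Net change so far: 3 stops brighter. Offset with the aperture: f/1.2 → f/1.4 → f/1.6 → f/1.8 → f/2 → f/2.2 → f/2.5 → f/2.8 → f/3.2 → f/3.5.

f/3.5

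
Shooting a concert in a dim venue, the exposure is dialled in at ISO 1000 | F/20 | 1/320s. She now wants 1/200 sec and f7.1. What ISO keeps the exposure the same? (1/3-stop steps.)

Shutter speed: 1/320 → 1/250 → 1/200 — 2/3 stop slower (brighter).
Aperture: f/20 → f/18 → f/16 → f/14 → f/13 → f/11 → f/10 → f/9 → f/8 → f/7.1 — 3 stops wider (brighter).
Net change so far: 3 2/3 stops brighter. Offset with the ISO: 1000 → 800 → 640 → 500 → 400 → 320 → 250 → 200 → 160 → 125 → 100 → 80.

ISO 80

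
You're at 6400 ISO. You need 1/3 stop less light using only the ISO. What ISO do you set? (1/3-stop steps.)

ISO: 6400 → 5000 — 1/3 stop lower (darker).

ISO 5000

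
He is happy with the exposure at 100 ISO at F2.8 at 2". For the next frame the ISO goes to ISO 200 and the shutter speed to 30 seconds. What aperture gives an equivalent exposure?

ISO: 100 → 200 — 1 stop raised (brighter).
Shutter speed: 2 → 4 → 8 → 15 → 30 — 4 stops slower (brighter).
Net change so far: 5 stops brighter. Offset with the aperture: f/2.8 → f/4 → f/5.6 → f/8 → f/11 → f/16.

f/16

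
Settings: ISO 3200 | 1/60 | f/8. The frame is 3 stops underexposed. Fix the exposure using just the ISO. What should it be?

ISO 25600

Underexposed by 3 stops → need 3 stops brighter.
ISO: 3200 → 6400 → 12800 → 25600.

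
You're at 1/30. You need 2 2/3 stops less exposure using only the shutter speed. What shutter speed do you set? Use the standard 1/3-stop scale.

1/200s

Shutter speed: 1/30 → 1/40 → 1/50 → 1/60 → 1/80 → 1/100 → 1/125 → 1/160 → 1/200 — 2 2/3 stops shorter (darker).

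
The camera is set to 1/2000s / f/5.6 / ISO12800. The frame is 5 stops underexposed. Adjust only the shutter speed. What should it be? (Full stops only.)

Underexposed by 5 stops → need 5 stops brighter.
Shutter speed: 1/2000 → 1/1000 → 1/500 → 1/250 → 1/125 → 1/60.

1/60s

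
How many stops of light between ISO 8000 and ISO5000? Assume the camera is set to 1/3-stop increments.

8000 → 6400 → 5000 — count the steps: 2 third-stops = 2/3 stop.

2/3 stop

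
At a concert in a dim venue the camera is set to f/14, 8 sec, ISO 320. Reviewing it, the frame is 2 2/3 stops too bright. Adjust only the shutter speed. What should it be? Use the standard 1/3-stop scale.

1.3 s

Overexposed by 2 2/3 stops → need 2 2/3 stops darker.
Shutter speed: 8 → 6 → 5 → 4 → 3.2 → 2.5 → 2 → 1.6 → 1.3.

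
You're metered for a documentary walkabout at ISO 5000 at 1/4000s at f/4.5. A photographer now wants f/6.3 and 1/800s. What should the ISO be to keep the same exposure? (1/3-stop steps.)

ISO 2000

Aperture: f/4.5 → f/5 → f/5.6 → f/6.3 — 1 stop smaller aperture (darker).
Shutter speed: 1/4000 → 1/3200 → 1/2500 → 1/2000 → 1/1600 → 1/1250 → 1/1000 → 1/800 — 2 1/3 stops longer (brighter).
Net change so far: 1 1/3 stops brighter. Offset with the ISO: 5000 → 4000 → 3200 → 2500 → 2000.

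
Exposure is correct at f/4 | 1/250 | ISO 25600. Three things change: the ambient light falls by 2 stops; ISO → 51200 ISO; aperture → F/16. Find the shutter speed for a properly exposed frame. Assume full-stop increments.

Scene light: 2 stops darker.
ISO: 25600 → 51200 — 1 stop higher (brighter).
Aperture: f/4 → f/5.6 → f/8 → f/11 → f/16 — 4 stops stopped down (darker).
Net so far: 5 stops darker. Shutter speed: 1/250 → 1/125 → 1/60 → 1/30 → 1/15 → 1/8.

1/8s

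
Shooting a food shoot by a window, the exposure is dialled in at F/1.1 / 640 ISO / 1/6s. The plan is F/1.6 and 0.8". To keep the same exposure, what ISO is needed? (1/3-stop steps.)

ISO 250

Aperture: f/1.1 → f/1.2 → f/1.4 → f/1.6 — 1 stop narrower (darker).
Shutter speed: 1/6 → 1/5 → 1/4 → 0.3 → 0.4 → 0.5 → 0.6 → 0.8 — 2 1/3 stops longer (brighter).
Net change so far: 1 1/3 stops brighter. Offset with the ISO: 640 → 500 → 400 → 320 → 250.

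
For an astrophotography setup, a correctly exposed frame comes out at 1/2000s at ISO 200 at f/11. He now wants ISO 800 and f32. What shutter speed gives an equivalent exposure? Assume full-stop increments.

1/1000s

ISO: 200 → 400 → 800 — 2 stops raised (brighter).
Aperture: f/11 → f/16 → f/22 → f/32 — 3 stops stopped down (darker).
Net change so far: 1 stop darker. Offset with the shutter speed: 1/2000 → 1/1000.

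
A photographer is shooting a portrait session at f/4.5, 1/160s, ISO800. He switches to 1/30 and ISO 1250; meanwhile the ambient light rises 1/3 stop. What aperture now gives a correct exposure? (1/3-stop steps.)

f/14

Scene light: 1/3 stop brighter.
Shutter speed: 1/160 → 1/125 → 1/100 → 1/80 → 1/60 → 1/50 → 1/40 → 1/30 — 2 1/3 stops slower (brighter).
ISO: 800 → 1000 → 1250 — 2/3 stop higher (brighter).
Net so far: 3 1/3 stops brighter. Aperture: f/4.5 → f/5 → f/5.6 → f/6.3 → f/7.1 → f/8 → f/9 → f/10 → f/11 → f/13 → f/14.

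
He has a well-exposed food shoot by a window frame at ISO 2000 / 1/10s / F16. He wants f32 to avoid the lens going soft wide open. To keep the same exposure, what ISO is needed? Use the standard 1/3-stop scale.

ISO 8000

Aperture: f/16 → f/18 → f/20 → f/22 → f/25 → f/29 → f/32 — 2 stops stopped down (darker).
Need 2 stops brighter from the ISO: 2000 → 2500 → 3200 → 4000 → 5000 → 6400 → 8000.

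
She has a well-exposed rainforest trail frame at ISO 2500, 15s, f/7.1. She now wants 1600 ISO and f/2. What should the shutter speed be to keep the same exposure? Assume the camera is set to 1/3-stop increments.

2 s

ISO: 2500 → 2000 → 1600 — 2/3 stop dropped (darker).
Aperture: f/7.1 → f/6.3 → f/5.6 → f/5 → f/4.5 → f/4 → f/3.5 → f/3.2 → f/2.8 → f/2.5 → f/2.2 → f/2 — 3 2/3 stops wider (brighter).
Net change so far: 3 stops brighter. Offset with the shutter speed: 15 → 13 → 10 → 8 → 6 → 5 → 4 → 3.2 → 2.5 → 2.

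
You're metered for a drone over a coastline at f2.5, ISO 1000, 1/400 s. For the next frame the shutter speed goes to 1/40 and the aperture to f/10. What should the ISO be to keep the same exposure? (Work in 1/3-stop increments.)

ISO 1600

Shutter speed: 1/400 → 1/320 → 1/250 → 1/200 → 1/160 → 1/125 → 1/100 → 1/80 → 1/60 → 1/50 → 1/40 — 3 1/3 stops longer (brighter).
Aperture: f/2.5 → f/2.8 → f/3.2 → f/3.5 → f/4 → f/4.5 → f/5 → f/5.6 → f/6.3 → f/7.1 → f/8 → f/9 → f/10 — 4 stops smaller aperture (darker).
Net change so far: 2/3 stop darker. Offset with the ISO: 1000 → 1250 → 1600.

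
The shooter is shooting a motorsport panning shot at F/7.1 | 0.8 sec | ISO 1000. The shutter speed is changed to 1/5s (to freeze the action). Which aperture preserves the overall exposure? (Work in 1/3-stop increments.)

Shutter speed: 0.8 → 0.6 → 0.5 → 0.4 → 0.3 → 1/4 → 1/5 — 2 stops shorter (darker).
Need 2 stops brighter from the aperture: f/7.1 → f/6.3 → f/5.6 → f/5 → f/4.5 → f/4 → f/3.5.

f/3.5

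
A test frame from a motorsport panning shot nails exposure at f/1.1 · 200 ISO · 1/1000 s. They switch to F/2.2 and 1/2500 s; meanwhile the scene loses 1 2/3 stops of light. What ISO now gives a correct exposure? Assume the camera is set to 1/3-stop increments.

Scene light: 1 2/3 stops darker.
Aperture: f/1.1 → f/1.2 → f/1.4 → f/1.6 → f/1.8 → f/2 → f/2.2 — 2 stops narrower (darker).
Shutter speed: 1/1000 → 1/1250 → 1/1600 → 1/2000 → 1/2500 — 1 1/3 stops shorter (darker).
Net so far: 5 stops darker. ISO: 200 → 250 → 320 → 400 → 500 → 640 → 800 → 1000 → 1250 → 1600 → 2000 → 2500 → 3200 → 4000 → 5000 → 6400.

ISO 6400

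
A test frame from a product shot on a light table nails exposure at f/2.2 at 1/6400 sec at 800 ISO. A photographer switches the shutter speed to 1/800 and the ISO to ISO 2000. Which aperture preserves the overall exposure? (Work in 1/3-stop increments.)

f/10

Shutter speed: 1/6400 → 1/5000 → 1/4000 → 1/3200 → 1/2500 → 1/2000 → 1/1600 → 1/1250 → 1/1000 → 1/800 — 3 stops slower (brighter).
ISO: 800 → 1000 → 1250 → 1600 → 2000 — 1 1/3 stops raised (brighter).
Net change so far: 4 1/3 stops brighter. Offset with the aperture: f/2.2 → f/2.5 → f/2.8 → f/3.2 → f/3.5 → f/4 → f/4.5 → f/5 → f/5.6 → f/6.3 → f/7.1 → f/8 → f/9 → f/10.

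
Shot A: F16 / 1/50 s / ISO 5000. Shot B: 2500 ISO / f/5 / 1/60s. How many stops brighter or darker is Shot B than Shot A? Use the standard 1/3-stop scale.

2 stops brighter

Aperture: f/16 → f/14 → f/13 → f/11 → f/10 → f/9 → f/8 → f/7.1 → f/6.3 → f/5.6 → f/5 — 3 1/3 stops larger aperture (brighter).
Shutter speed: 1/50 → 1/60 — 1/3 stop shorter (darker).
ISO: 5000 → 4000 → 3200 → 2500 — 1 stop lower (darker).
Net: +3 1/3 −1/3 −1 = +2 stops.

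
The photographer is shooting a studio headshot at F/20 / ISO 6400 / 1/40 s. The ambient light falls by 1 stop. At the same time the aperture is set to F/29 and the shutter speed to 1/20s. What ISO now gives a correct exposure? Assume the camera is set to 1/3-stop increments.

Scene light: 1 stop darker.
Aperture: f/20 → f/22 → f/25 → f/29 — 1 stop narrower (darker).
Shutter speed: 1/40 → 1/30 → 1/25 → 1/20 — 1 stop slower (brighter).
Net so far: 1 stop darker. ISO: 6400 → 8000 → 10000 → 12800.

ISO 12800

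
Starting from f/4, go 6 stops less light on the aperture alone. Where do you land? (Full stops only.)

Aperture: f/4 → f/5.6 → f/8 → f/11 → f/16 → f/22 → f/32 — 6 stops smaller aperture (darker).

f/32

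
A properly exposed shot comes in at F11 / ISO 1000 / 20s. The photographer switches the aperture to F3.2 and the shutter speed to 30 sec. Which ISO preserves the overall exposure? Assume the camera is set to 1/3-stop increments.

ISO 50

Aperture: f/11 → f/10 → f/9 → f/8 → f/7.1 → f/6.3 → f/5.6 → f/5 → f/4.5 → f/4 → f/3.5 → f/3.2 — 3 2/3 stops opened up (brighter).
Shutter speed: 20 → 25 → 30 — 2/3 stop slower (brighter).
Net change so far: 4 1/3 stops brighter. Offset with the ISO: 1000 → 800 → 640 → 500 → 400 → 320 → 250 → 200 → 160 → 125 → 100 → 80 → 64 → 50.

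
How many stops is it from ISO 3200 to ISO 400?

3200 → 1600 → 800 → 400 — count the steps: 3 stops.

3 stops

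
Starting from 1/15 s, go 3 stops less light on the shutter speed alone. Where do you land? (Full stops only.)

1/125s

Shutter speed: 1/15 → 1/30 → 1/60 → 1/125 — 3 stops faster (darker).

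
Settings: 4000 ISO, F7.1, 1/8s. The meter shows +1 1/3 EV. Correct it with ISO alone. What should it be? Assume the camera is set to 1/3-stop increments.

ISO 1600

Overexposed by 1 1/3 stops → need 1 1/3 stops darker.
ISO: 4000 → 3200 → 2500 → 2000 → 1600.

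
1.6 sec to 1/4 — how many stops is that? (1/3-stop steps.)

2 2/3 stops

1.6 → 1.3 → 1 → 0.8 → 0.6 → 0.5 → 0.4 → 0.3 → 1/4 — count the steps: 8 third-stops = 2 2/3 stops.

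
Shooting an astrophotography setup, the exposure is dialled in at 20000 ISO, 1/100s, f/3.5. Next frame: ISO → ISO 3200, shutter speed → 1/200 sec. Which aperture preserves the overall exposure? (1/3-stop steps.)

f/1.0

ISO: 20000 → 16000 → 12800 → 10000 → 8000 → 6400 → 5000 → 4000 → 3200 — 2 2/3 stops lower (darker).
Shutter speed: 1/100 → 1/125 → 1/160 → 1/200 — 1 stop faster (darker).
Net change so far: 3 2/3 stops darker. Offset with the aperture: f/3.5 → f/3.2 → f/2.8 → f/2.5 → f/2.2 → f/2 → f/1.8 → f/1.6 → f/1.4 → f/1.2 → f/1.1 → f/1.0.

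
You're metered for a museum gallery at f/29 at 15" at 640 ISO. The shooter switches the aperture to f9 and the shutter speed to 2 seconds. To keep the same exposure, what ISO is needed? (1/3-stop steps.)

ISO 500

Aperture: f/29 → f/25 → f/22 → f/20 → f/18 → f/16 → f/14 → f/13 → f/11 → f/10 → f/9 — 3 1/3 stops wider (brighter).
Shutter speed: 15 → 13 → 10 → 8 → 6 → 5 → 4 → 3.2 → 2.5 → 2 — 3 stops faster (darker).
Net change so far: 1/3 stop brighter. Offset with the ISO: 640 → 500.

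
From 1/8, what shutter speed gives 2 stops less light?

Shutter speed: 1/8 → 1/15 → 1/30 — 2 stops shorter (darker).

1/30s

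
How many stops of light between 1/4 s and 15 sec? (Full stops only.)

1/4 → 1/2 → 1 → 2 → 4 → 8 → 15 — count the steps: 6 stops.

6 stops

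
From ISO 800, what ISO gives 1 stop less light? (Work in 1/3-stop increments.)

ISO: 800 → 640 → 500 → 400 — 1 stop lower (darker).

ISO 400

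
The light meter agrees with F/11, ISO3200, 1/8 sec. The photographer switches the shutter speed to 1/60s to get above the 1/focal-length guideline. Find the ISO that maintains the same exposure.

ISO 25600

Shutter speed: 1/8 → 1/15 → 1/30 → 1/60 — 3 stops shorter (darker).
Need 3 stops brighter from the ISO: 3200 → 6400 → 12800 → 25600.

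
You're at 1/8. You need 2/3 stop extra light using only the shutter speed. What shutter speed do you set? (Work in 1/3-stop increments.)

Shutter speed: 1/8 → 1/6 → 1/5 — 2/3 stop slower (brighter).

1/5s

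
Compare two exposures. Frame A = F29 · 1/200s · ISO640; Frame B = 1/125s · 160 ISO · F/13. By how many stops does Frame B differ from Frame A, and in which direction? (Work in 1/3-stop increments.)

Aperture: f/29 → f/25 → f/22 → f/20 → f/18 → f/16 → f/14 → f/13 — 2 1/3 stops wider (brighter).
Shutter speed: 1/200 → 1/160 → 1/125 — 2/3 stop longer (brighter).
ISO: 640 → 500 → 400 → 320 → 250 → 200 → 160 — 2 stops dropped (darker).
Net: +2 1/3 +2/3 −2 = +1 stop.

1 stop brighter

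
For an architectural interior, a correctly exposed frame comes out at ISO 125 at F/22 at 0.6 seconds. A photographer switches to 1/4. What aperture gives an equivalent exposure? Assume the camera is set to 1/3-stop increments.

f/14

Shutter speed: 0.6 → 0.5 → 0.4 → 0.3 → 1/4 — 1 1/3 stops faster (darker).
Need 1 1/3 stops brighter from the aperture: f/22 → f/20 → f/18 → f/16 → f/14.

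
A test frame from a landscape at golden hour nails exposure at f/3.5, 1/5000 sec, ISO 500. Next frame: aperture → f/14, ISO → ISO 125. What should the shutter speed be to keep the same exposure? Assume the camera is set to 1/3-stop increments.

Aperture: f/3.5 → f/4 → f/4.5 → f/5 → f/5.6 → f/6.3 → f/7.1 → f/8 → f/9 → f/10 → f/11 → f/13 → f/14 — 4 stops stopped down (darker).
ISO: 500 → 400 → 320 → 250 → 200 → 160 → 125 — 2 stops lower (darker).
Net change so far: 6 stops darker. Offset with the shutter speed: 1/5000 → 1/4000 → 1/3200 → 1/2500 → 1/2000 → 1/1600 → 1/1250 → 1/1000 → 1/800 → 1/640 → 1/500 → 1/400 → 1/320 → 1/250 → 1/200 → 1/160 → 1/125 → 1/100 → 1/80.

1/80s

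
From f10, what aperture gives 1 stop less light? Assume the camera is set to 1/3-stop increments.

f/14

Aperture: f/10 → f/11 → f/13 → f/14 — 1 stop smaller aperture (darker).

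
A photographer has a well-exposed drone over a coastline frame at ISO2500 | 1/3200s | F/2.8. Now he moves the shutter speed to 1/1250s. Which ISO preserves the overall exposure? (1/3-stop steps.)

ISO 1000

Shutter speed: 1/3200 → 1/2500 → 1/2000 → 1/1600 → 1/1250 — 1 1/3 stops longer (brighter).
Need 1 1/3 stops darker from the ISO: 2500 → 2000 → 1600 → 1250 → 1000.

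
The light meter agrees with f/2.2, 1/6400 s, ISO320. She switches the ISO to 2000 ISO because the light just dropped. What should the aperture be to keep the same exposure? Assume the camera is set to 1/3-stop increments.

ISO: 320 → 400 → 500 → 640 → 800 → 1000 → 1250 → 1600 → 2000 — 2 2/3 stops raised (brighter).
Need 2 2/3 stops darker from the aperture: f/2.2 → f/2.5 → f/2.8 → f/3.2 → f/3.5 → f/4 → f/4.5 → f/5 → f/5.6.

f/5.6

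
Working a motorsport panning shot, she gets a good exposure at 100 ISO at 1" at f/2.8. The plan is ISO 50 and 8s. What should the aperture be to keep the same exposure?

ISO: 100 → 50 — 1 stop dropped (darker).
Shutter speed: 1 → 2 → 4 → 8 — 3 stops slower (brighter).
Net change so far: 2 stops brighter. Offset with the aperture: f/2.8 → f/4 → f/5.6.

f/5.6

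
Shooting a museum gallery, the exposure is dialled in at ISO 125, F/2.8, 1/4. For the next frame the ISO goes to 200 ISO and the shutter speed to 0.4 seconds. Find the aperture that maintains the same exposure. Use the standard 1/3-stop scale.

ISO: 125 → 160 → 200 — 2/3 stop raised (brighter).
Shutter speed: 1/4 → 0.3 → 0.4 — 2/3 stop slower (brighter).
Net change so far: 1 1/3 stops brighter. Offset with the aperture: f/2.8 → f/3.2 → f/3.5 → f/4 → f/4.5.

f/4.5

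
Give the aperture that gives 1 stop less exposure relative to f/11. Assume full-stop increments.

f/16

Aperture: f/11 → f/16 — 1 stop narrower (darker).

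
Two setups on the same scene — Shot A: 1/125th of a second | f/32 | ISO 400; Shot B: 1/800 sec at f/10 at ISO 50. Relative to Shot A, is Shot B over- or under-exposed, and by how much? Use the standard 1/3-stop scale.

Aperture: f/32 → f/29 → f/25 → f/22 → f/20 → f/18 → f/16 → f/14 → f/13 → f/11 → f/10 — 3 1/3 stops wider (brighter).
Shutter speed: 1/125 → 1/160 → 1/200 → 1/250 → 1/320 → 1/400 → 1/500 → 1/640 → 1/800 — 2 2/3 stops faster (darker).
ISO: 400 → 320 → 250 → 200 → 160 → 125 → 100 → 80 → 64 → 50 — 3 stops lower (darker).
Net: +3 1/3 −2 2/3 −3 = −2 1/3 stops.

2 1/3 stops darker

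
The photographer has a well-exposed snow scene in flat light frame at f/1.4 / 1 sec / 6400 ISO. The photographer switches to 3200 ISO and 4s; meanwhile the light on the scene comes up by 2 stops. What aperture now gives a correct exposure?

f/4

Scene light: 2 stops brighter.
ISO: 6400 → 3200 — 1 stop lower (darker).
Shutter speed: 1 → 2 → 4 — 2 stops slower (brighter).
Net so far: 3 stops brighter. Aperture: f/1.4 → f/2 → f/2.8 → f/4.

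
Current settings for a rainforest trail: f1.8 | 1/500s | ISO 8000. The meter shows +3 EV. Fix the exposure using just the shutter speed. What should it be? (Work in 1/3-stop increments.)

Overexposed by 3 stops → need 3 stops darker.
Shutter speed: 1/500 → 1/640 → 1/800 → 1/1000 → 1/1250 → 1/1600 → 1/2000 → 1/2500 → 1/3200 → 1/4000.

1/4000s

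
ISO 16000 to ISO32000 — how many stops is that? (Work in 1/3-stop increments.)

16000 → 20000 → 25600 → 32000 — count the steps: 3 third-stops = 1 stop.

1 stop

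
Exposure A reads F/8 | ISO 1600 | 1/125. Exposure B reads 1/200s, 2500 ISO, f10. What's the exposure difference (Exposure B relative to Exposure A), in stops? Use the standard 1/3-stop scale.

Aperture: f/8 → f/9 → f/10 — 2/3 stop stopped down (darker).
Shutter speed: 1/125 → 1/160 → 1/200 — 2/3 stop faster (darker).
ISO: 1600 → 2000 → 2500 — 2/3 stop raised (brighter).
Net: −2/3 −2/3 +2/3 = −2/3 stops.

2/3 stop darker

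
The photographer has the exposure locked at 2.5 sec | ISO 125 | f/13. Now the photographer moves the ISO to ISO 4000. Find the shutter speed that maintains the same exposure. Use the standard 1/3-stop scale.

1/13s

ISO: 125 → 160 → 200 → 250 → 320 → 400 → 500 → 640 → 800 → 1000 → 1250 → 1600 → 2000 → 2500 → 3200 → 4000 — 5 stops raised (brighter).
Need 5 stops darker from the shutter speed: 2.5 → 2 → 1.6 → 1.3 → 1 → 0.8 → 0.6 → 0.5 → 0.4 → 0.3 → 1/4 → 1/5 → 1/6 → 1/8 → 1/10 → 1/13.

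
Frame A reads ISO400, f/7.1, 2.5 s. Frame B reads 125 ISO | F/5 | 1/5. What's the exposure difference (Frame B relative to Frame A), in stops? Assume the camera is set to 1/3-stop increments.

4 1/3 stops darker

Aperture: f/7.1 → f/6.3 → f/5.6 → f/5 — 1 stop larger aperture (brighter).
Shutter speed: 2.5 → 2 → 1.6 → 1.3 → 1 → 0.8 → 0.6 → 0.5 → 0.4 → 0.3 → 1/4 → 1/5 — 3 2/3 stops shorter (darker).
ISO: 400 → 320 → 250 → 200 → 160 → 125 — 1 2/3 stops dropped (darker).
Net: +1 −3 2/3 −1 2/3 = −4 1/3 stops.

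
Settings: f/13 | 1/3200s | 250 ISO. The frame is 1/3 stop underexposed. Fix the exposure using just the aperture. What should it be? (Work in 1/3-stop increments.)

Underexposed by 1/3 stop → need 1/3 stop brighter.
Aperture: f/13 → f/11.

f/11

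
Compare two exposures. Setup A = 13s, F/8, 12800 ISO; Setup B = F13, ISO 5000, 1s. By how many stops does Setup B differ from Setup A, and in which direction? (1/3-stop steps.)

Aperture: f/8 → f/9 → f/10 → f/11 → f/13 — 1 1/3 stops smaller aperture (darker).
Shutter speed: 13 → 10 → 8 → 6 → 5 → 4 → 3.2 → 2.5 → 2 → 1.6 → 1.3 → 1 — 3 2/3 stops shorter (darker).
ISO: 12800 → 10000 → 8000 → 6400 → 5000 — 1 1/3 stops dropped (darker).
Net: −1 1/3 −3 2/3 −1 1/3 = −6 1/3 stops.

6 1/3 stops darker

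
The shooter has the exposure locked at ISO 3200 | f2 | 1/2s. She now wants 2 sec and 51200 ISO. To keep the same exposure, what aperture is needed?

Shutter speed: 1/2 → 1 → 2 — 2 stops longer (brighter).
ISO: 3200 → 6400 → 12800 → 25600 → 51200 — 4 stops raised (brighter).
Net change so far: 6 stops brighter. Offset with the aperture: f/2 → f/2.8 → f/4 → f/5.6 → f/8 → f/11 → f/16.

f/16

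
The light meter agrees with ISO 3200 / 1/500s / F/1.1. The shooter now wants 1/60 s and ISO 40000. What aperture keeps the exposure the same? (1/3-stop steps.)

Shutter speed: 1/500 → 1/400 → 1/320 → 1/250 → 1/200 → 1/160 → 1/125 → 1/100 → 1/80 → 1/60 — 3 stops slower (brighter).
ISO: 3200 → 4000 → 5000 → 6400 → 8000 → 10000 → 12800 → 16000 → 20000 → 25600 → 32000 → 40000 — 3 2/3 stops higher (brighter).
Net change so far: 6 2/3 stops brighter. Offset with the aperture: f/1.1 → f/1.2 → f/1.4 → f/1.6 → f/1.8 → f/2 → f/2.2 → f/2.5 → f/2.8 → f/3.2 → f/3.5 → f/4 → f/4.5 → f/5 → f/5.6 → f/6.3 → f/7.1 → f/8 → f/9 → f/10 → f/11.

f/11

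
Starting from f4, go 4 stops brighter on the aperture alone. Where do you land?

f/1.0

Aperture: f/4 → f/2.8 → f/2 → f/1.4 → f/1.0 — 4 stops opened up (brighter).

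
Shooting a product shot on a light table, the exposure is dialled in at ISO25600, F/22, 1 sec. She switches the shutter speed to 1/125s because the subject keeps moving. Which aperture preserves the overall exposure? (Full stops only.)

f/2

Shutter speed: 1 → 1/2 → 1/4 → 1/8 → 1/15 → 1/30 → 1/60 → 1/125 — 7 stops faster (darker).
Need 7 stops brighter from the aperture: f/22 → f/16 → f/11 → f/8 → f/5.6 → f/4 → f/2.8 → f/2.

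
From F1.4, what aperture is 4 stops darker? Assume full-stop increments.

f/5.6

Aperture: f/1.4 → f/2 → f/2.8 → f/4 → f/5.6 — 4 stops narrower (darker).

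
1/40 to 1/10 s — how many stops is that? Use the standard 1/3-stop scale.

2 stops

1/40 → 1/30 → 1/25 → 1/20 → 1/15 → 1/13 → 1/10 — count the steps: 6 third-stops = 2 stops.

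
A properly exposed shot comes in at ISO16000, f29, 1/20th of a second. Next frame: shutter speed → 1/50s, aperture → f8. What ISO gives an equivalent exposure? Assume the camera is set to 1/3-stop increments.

ISO 3200

Shutter speed: 1/20 → 1/25 → 1/30 → 1/40 → 1/50 — 1 1/3 stops shorter (darker).
Aperture: f/29 → f/25 → f/22 → f/20 → f/18 → f/16 → f/14 → f/13 → f/11 → f/10 → f/9 → f/8 — 3 2/3 stops wider (brighter).
Net change so far: 2 1/3 stops brighter. Offset with the ISO: 16000 → 12800 → 10000 → 8000 → 6400 → 5000 → 4000 → 3200.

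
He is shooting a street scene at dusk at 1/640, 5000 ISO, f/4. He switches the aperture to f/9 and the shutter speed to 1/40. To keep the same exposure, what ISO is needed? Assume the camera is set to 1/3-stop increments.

Aperture: f/4 → f/4.5 → f/5 → f/5.6 → f/6.3 → f/7.1 → f/8 → f/9 — 2 1/3 stops narrower (darker).
Shutter speed: 1/640 → 1/500 → 1/400 → 1/320 → 1/250 → 1/200 → 1/160 → 1/125 → 1/100 → 1/80 → 1/60 → 1/50 → 1/40 — 4 stops longer (brighter).
Net change so far: 1 2/3 stops brighter. Offset with the ISO: 5000 → 4000 → 3200 → 2500 → 2000 → 1600.

ISO 1600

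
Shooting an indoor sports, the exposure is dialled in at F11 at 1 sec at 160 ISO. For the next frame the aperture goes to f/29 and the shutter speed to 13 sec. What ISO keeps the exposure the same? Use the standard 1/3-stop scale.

ISO 80

Aperture: f/11 → f/13 → f/14 → f/16 → f/18 → f/20 → f/22 → f/25 → f/29 — 2 2/3 stops narrower (darker).
Shutter speed: 1 → 1.3 → 1.6 → 2 → 2.5 → 3.2 → 4 → 5 → 6 → 8 → 10 → 13 — 3 2/3 stops slower (brighter).
Net change so far: 1 stop brighter. Offset with the ISO: 160 → 125 → 100 → 80.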